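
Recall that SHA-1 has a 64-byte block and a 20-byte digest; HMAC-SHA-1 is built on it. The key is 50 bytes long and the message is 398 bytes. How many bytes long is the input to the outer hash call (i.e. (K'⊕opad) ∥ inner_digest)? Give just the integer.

Key is 50 ≤ 64 bytes, zero-padded: |K'| = 64.
Outer input = (K'⊕opad) ∥ H(inner) → 64 + 20 = 84 bytes.

84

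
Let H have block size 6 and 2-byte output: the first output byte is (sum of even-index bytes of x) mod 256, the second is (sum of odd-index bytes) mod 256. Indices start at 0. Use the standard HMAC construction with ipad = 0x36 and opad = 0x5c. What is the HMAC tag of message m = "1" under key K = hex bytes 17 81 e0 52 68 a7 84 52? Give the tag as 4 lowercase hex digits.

Key hex bytes 17 81 e0 52 68 a7 84 52 is 8 bytes > B = 6, so hash it first: H(key) = e3 cc, then zero-pad to 6 bytes: K' = e3 cc 00 00 00 00.
K' ⊕ ipad = d5 fa 36 36 36 36.  K' ⊕ opad = bf 90 5c 5c 5c 5c.
Inner input = (K'⊕ipad) ∥ m = d5 fa 36 36 36 36 ∥ 31.
Inner hash: even-index sum = 370 mod 256 = 114; odd-index sum = 358 mod 256 = 102 → 72 66.
Outer input = (K'⊕opad) ∥ inner = bf 90 5c 5c 5c 5c ∥ 72 66.
Outer hash (tag): even-index sum = 489 mod 256 = 233; odd-index sum = 430 mod 256 = 174 → e9 ae.

e9ae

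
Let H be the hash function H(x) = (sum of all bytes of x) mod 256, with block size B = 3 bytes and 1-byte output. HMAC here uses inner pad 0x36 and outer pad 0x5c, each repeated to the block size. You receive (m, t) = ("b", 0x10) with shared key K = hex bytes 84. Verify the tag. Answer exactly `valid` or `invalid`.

valid

Key hex bytes 84 is 1 byte ≤ B = 3; zero-pad to 3 bytes: K' = 84 00 00.
K' ⊕ ipad = b2 36 36; K' ⊕ opad = d8 5c 5c.
Inner hash: sum = 178+54+54+98 = 384; mod 256 = 128 → 80.
Outer hash (recomputed tag): sum = 216+92+92+128 = 528; mod 256 = 16 → 10.
Recomputed tag = 10; claimed = 10 → match.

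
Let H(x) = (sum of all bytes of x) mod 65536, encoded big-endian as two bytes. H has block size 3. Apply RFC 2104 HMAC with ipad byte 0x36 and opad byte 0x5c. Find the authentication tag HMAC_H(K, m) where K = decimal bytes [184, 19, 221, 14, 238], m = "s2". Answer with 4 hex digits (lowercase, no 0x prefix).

Key decimal bytes [184, 19, 221, 14, 238] = b8 13 dd 0e ee is 5 bytes > B = 3, so hash it first: H(key) = 02 a4, then zero-pad to 3 bytes: K' = 02 a4 00.
K' ⊕ ipad = 34 92 36.  K' ⊕ opad = 5e f8 5c.
Inner input = (K'⊕ipad) ∥ m = 34 92 36 ∥ 73 32.
Inner hash: sum = 52+146+54+115+50 = 417 → 01 a1.
Outer input = (K'⊕opad) ∥ inner = 5e f8 5c ∥ 01 a1.
Outer hash (tag): sum = 94+248+92+1+161 = 596 → 02 54.

0254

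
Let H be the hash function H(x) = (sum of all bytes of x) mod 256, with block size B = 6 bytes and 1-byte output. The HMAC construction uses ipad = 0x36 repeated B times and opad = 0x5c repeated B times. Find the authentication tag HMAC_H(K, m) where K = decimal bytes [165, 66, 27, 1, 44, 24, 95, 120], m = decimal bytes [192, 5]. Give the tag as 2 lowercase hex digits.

09

Key decimal bytes [165, 66, 27, 1, 44, 24, 95, 120] = a5 42 1b 01 2c 18 5f 78 is 8 bytes > B = 6, so hash it first: H(key) = 1e, then zero-pad to 6 bytes: K' = 1e 00 00 00 00 00.
K' ⊕ ipad = 28 36 36 36 36 36.  K' ⊕ opad = 42 5c 5c 5c 5c 5c.
Inner input = (K'⊕ipad) ∥ m = 28 36 36 36 36 36 ∥ c0 05.
Inner hash: sum = 40+54+54+54+54+54+192+5 = 507; mod 256 = 251 → fb.
Outer input = (K'⊕opad) ∥ inner = 42 5c 5c 5c 5c 5c ∥ fb.
Outer hash (tag): sum = 66+92+92+92+92+92+251 = 777; mod 256 = 9 → 09.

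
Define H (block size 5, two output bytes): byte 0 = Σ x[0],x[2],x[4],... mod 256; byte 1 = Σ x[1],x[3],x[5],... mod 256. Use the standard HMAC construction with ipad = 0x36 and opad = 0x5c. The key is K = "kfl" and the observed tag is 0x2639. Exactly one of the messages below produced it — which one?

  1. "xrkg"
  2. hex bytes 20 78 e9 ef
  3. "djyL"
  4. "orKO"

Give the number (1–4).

3

Key "kfl" = 6b 66 6c is 3 bytes ≤ B = 5; zero-pad to 5 bytes: K' = 6b 66 6c 00 00.
K' ⊕ ipad = 5d 50 5a 36 36; K' ⊕ opad = 37 3a 30 5c 5c.
m1: inner = H(5d 50 5a 36 36 78 72 6b 67) = c6 69; tag = H(37 3a 30 5c 5c c6 69) = 2c5c
m2: inner = H(5d 50 5a 36 36 20 78 e9 ef) = 54 8f; tag = H(37 3a 30 5c 5c 54 8f) = 52ea
m3: inner = H(5d 50 5a 36 36 64 6a 79 4c) = a3 63; tag = H(37 3a 30 5c 5c a3 63) = 2639 ← matches
m4: inner = H(5d 50 5a 36 36 6f 72 4b 4f) = ae 40; tag = H(37 3a 30 5c 5c ae 40) = 0344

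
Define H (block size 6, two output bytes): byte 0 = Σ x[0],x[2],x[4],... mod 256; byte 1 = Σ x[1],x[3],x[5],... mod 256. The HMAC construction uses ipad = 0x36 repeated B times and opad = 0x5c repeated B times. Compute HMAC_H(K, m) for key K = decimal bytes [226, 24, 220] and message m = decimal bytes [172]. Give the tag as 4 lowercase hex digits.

3a96

Key decimal bytes [226, 24, 220] = e2 18 dc is 3 bytes ≤ B = 6; zero-pad to 6 bytes: K' = e2 18 dc 00 00 00.
K' ⊕ ipad = d4 2e ea 36 36 36.  K' ⊕ opad = be 44 80 5c 5c 5c.
Inner input = (K'⊕ipad) ∥ m = d4 2e ea 36 36 36 ∥ ac.
Inner hash: even-index sum = 672 mod 256 = 160; odd-index sum = 154 mod 256 = 154 → a0 9a.
Outer input = (K'⊕opad) ∥ inner = be 44 80 5c 5c 5c ∥ a0 9a.
Outer hash (tag): even-index sum = 570 mod 256 = 58; odd-index sum = 406 mod 256 = 150 → 3a 96.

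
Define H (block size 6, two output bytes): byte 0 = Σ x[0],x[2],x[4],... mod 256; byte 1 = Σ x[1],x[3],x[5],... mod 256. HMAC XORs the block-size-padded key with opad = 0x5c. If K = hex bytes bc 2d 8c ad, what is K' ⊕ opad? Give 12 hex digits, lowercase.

e071d0f15c5c

Key hex bytes bc 2d 8c ad is 4 bytes ≤ B = 6; zero-pad to 6 bytes: K' = bc 2d 8c ad 00 00.
XOR each byte with 0x5c: bc⊕5c=e0, 2d⊕5c=71, 8c⊕5c=d0, ad⊕5c=f1, 00⊕5c=5c, 00⊕5c=5c.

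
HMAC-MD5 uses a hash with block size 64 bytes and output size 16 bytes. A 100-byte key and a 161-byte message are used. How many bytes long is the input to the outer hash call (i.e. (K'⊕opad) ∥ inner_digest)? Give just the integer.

80

Key is 100 > 64 bytes, so it is hashed to 16 bytes then zero-padded to 64: |K'| = 64.
Outer input = (K'⊕opad) ∥ H(inner) → 64 + 16 = 80 bytes.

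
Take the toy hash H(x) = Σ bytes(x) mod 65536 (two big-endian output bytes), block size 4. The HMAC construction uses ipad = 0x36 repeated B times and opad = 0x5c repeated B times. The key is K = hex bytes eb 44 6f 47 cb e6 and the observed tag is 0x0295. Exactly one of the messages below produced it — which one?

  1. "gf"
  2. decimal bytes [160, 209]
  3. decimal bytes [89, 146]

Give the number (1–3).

Key hex bytes eb 44 6f 47 cb e6 is 6 bytes > B = 4, so hash it first: H(key) = 03 96, then zero-pad to 4 bytes: K' = 03 96 00 00.
K' ⊕ ipad = 35 a0 36 36; K' ⊕ opad = 5f ca 5c 5c.
m1: inner = H(35 a0 36 36 67 66) = 02 0e; tag = H(5f ca 5c 5c 02 0e) = 01f1
m2: inner = H(35 a0 36 36 a0 d1) = 02 b2; tag = H(5f ca 5c 5c 02 b2) = 0295 ← matches
m3: inner = H(35 a0 36 36 59 92) = 02 2c; tag = H(5f ca 5c 5c 02 2c) = 020f

2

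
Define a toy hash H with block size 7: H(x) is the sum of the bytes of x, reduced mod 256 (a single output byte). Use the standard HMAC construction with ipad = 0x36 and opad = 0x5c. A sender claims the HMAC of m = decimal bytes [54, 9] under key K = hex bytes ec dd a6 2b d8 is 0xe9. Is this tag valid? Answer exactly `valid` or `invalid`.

Key hex bytes ec dd a6 2b d8 is 5 bytes ≤ B = 7; zero-pad to 7 bytes: K' = ec dd a6 2b d8 00 00.
K' ⊕ ipad = da eb 90 1d ee 36 36; K' ⊕ opad = b0 81 fa 77 84 5c 5c.
Inner hash: sum = 218+235+144+29+238+54+54+54+9 = 1035; mod 256 = 11 → 0b.
Outer hash (recomputed tag): sum = 176+129+250+119+132+92+92+11 = 1001; mod 256 = 233 → e9.
Recomputed tag = e9; claimed = e9 → match.

valid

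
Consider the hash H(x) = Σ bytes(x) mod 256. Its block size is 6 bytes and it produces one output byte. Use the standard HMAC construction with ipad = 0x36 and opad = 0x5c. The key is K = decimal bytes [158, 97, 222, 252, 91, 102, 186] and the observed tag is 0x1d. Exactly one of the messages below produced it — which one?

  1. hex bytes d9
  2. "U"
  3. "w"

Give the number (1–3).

Key decimal bytes [158, 97, 222, 252, 91, 102, 186] = 9e 61 de fc 5b 66 ba is 7 bytes > B = 6, so hash it first: H(key) = 54, then zero-pad to 6 bytes: K' = 54 00 00 00 00 00.
K' ⊕ ipad = 62 36 36 36 36 36; K' ⊕ opad = 08 5c 5c 5c 5c 5c.
m1: inner = H(62 36 36 36 36 36 d9) = 49; tag = H(08 5c 5c 5c 5c 5c 49) = 1d ← matches
m2: inner = H(62 36 36 36 36 36 55) = c5; tag = H(08 5c 5c 5c 5c 5c c5) = 99
m3: inner = H(62 36 36 36 36 36 77) = e7; tag = H(08 5c 5c 5c 5c 5c e7) = bb

1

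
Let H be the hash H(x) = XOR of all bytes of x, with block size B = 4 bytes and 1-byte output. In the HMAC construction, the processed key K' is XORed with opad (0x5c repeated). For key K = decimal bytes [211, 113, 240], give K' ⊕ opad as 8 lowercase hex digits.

8f2dac5c

Key decimal bytes [211, 113, 240] = d3 71 f0 is 3 bytes ≤ B = 4; zero-pad to 4 bytes: K' = d3 71 f0 00.
XOR each byte with 0x5c: d3⊕5c=8f, 71⊕5c=2d, f0⊕5c=ac, 00⊕5c=5c.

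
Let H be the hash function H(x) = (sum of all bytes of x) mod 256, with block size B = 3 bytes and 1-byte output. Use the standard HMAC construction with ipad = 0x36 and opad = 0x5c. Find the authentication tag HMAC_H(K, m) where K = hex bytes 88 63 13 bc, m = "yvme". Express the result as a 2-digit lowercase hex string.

57

Key hex bytes 88 63 13 bc is 4 bytes > B = 3, so hash it first: H(key) = ba, then zero-pad to 3 bytes: K' = ba 00 00.
K' ⊕ ipad = 8c 36 36.  K' ⊕ opad = e6 5c 5c.
Inner input = (K'⊕ipad) ∥ m = 8c 36 36 ∥ 79 76 6d 65.
Inner hash: sum = 140+54+54+121+118+109+101 = 697; mod 256 = 185 → b9.
Outer input = (K'⊕opad) ∥ inner = e6 5c 5c ∥ b9.
Outer hash (tag): sum = 230+92+92+185 = 599; mod 256 = 87 → 57.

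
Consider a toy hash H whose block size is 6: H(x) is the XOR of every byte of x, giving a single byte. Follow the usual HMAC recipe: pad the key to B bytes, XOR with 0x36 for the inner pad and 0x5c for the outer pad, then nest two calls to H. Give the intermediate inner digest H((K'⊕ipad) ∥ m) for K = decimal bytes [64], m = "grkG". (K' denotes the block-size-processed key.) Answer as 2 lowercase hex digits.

Key decimal bytes [64] = 40 is 1 byte ≤ B = 6; zero-pad to 6 bytes: K' = 40 00 00 00 00 00.
K' ⊕ ipad = 76 36 36 36 36 36.
Inner input = 76 36 36 36 36 36 ∥ 67 72 6b 47.
Inner hash: XOR 76⊕36⊕36⊕36⊕36⊕36⊕67⊕72⊕6b⊕47 = 79.

79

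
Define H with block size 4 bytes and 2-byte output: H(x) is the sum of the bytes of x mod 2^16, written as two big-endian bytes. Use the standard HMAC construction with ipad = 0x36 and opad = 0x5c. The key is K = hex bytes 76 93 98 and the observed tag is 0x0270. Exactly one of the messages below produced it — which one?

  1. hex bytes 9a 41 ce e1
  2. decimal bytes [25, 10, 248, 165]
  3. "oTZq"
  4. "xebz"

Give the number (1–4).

Key hex bytes 76 93 98 is 3 bytes ≤ B = 4; zero-pad to 4 bytes: K' = 76 93 98 00.
K' ⊕ ipad = 40 a5 ae 36; K' ⊕ opad = 2a cf c4 5c.
m1: inner = H(40 a5 ae 36 9a 41 ce e1) = 04 53; tag = H(2a cf c4 5c 04 53) = 0270 ← matches
m2: inner = H(40 a5 ae 36 19 0a f8 a5) = 03 89; tag = H(2a cf c4 5c 03 89) = 02a5
m3: inner = H(40 a5 ae 36 6f 54 5a 71) = 03 57; tag = H(2a cf c4 5c 03 57) = 0273
m4: inner = H(40 a5 ae 36 78 65 62 7a) = 03 82; tag = H(2a cf c4 5c 03 82) = 029e

1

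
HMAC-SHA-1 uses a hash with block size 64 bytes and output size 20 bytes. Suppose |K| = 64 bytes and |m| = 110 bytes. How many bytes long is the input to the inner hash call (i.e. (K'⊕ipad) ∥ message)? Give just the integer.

174

Key is 64 ≤ 64 bytes, zero-padded: |K'| = 64.
Inner input = (K'⊕ipad) ∥ m → 64 + 110 = 174 bytes.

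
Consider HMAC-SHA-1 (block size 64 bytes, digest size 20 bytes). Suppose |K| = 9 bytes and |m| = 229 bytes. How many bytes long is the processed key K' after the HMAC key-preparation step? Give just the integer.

Key is 9 ≤ 64 bytes, zero-padded: |K'| = 64.

64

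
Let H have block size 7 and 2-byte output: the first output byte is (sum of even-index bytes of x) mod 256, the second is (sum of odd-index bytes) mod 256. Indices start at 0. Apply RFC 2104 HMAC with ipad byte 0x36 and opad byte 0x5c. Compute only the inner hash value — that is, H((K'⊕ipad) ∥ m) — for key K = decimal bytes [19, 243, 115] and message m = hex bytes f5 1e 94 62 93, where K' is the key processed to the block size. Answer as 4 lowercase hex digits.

Key decimal bytes [19, 243, 115] = 13 f3 73 is 3 bytes ≤ B = 7; zero-pad to 7 bytes: K' = 13 f3 73 00 00 00 00.
K' ⊕ ipad = 25 c5 45 36 36 36 36.
Inner input = 25 c5 45 36 36 36 36 ∥ f5 1e 94 62 93.
Inner hash: even-index sum = 342 mod 256 = 86; odd-index sum = 845 mod 256 = 77 → 56 4d.

564d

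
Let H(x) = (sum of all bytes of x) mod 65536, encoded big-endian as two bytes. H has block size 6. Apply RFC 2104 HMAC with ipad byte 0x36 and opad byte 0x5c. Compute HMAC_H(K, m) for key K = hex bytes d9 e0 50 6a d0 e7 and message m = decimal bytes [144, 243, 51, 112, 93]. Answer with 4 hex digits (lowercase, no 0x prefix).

Key hex bytes d9 e0 50 6a d0 e7 is exactly B = 6 bytes: K' = d9 e0 50 6a d0 e7.
K' ⊕ ipad = ef d6 66 5c e6 d1.  K' ⊕ opad = 85 bc 0c 36 8c bb.
Inner input = (K'⊕ipad) ∥ m = ef d6 66 5c e6 d1 ∥ 90 f3 33 70 5d.
Inner hash: sum = 239+214+102+92+230+209+144+243+51+112+93 = 1729 → 06 c1.
Outer input = (K'⊕opad) ∥ inner = 85 bc 0c 36 8c bb ∥ 06 c1.
Outer hash (tag): sum = 133+188+12+54+140+187+6+193 = 913 → 03 91.

0391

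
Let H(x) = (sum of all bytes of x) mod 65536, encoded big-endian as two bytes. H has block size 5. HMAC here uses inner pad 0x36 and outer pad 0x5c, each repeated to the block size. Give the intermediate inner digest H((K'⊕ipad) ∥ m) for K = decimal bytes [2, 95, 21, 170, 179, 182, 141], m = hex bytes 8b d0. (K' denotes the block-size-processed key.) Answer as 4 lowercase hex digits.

0252

Key decimal bytes [2, 95, 21, 170, 179, 182, 141] = 02 5f 15 aa b3 b6 8d is 7 bytes > B = 5, so hash it first: H(key) = 03 16, then zero-pad to 5 bytes: K' = 03 16 00 00 00.
K' ⊕ ipad = 35 20 36 36 36.
Inner input = 35 20 36 36 36 ∥ 8b d0.
Inner hash: sum = 53+32+54+54+54+139+208 = 594 → 02 52.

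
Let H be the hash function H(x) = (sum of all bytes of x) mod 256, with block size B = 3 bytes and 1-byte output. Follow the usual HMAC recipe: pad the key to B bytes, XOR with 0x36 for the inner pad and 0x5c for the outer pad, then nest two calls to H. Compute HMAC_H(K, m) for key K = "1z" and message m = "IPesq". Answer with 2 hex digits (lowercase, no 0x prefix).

Key "1z" = 31 7a is 2 bytes ≤ B = 3; zero-pad to 3 bytes: K' = 31 7a 00.
K' ⊕ ipad = 07 4c 36.  K' ⊕ opad = 6d 26 5c.
Inner input = (K'⊕ipad) ∥ m = 07 4c 36 ∥ 49 50 65 73 71.
Inner hash: sum = 7+76+54+73+80+101+115+113 = 619; mod 256 = 107 → 6b.
Outer input = (K'⊕opad) ∥ inner = 6d 26 5c ∥ 6b.
Outer hash (tag): sum = 109+38+92+107 = 346; mod 256 = 90 → 5a.

5a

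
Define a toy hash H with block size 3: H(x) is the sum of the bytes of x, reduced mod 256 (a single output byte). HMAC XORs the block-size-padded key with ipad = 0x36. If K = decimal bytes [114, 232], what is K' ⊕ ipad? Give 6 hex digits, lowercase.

Key decimal bytes [114, 232] = 72 e8 is 2 bytes ≤ B = 3; zero-pad to 3 bytes: K' = 72 e8 00.
XOR each byte with 0x36: 72⊕36=44, e8⊕36=de, 00⊕36=36.

44de36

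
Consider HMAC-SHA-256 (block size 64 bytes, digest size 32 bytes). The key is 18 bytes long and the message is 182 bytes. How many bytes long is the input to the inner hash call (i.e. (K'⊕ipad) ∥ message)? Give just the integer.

Key is 18 ≤ 64 bytes, zero-padded: |K'| = 64.
Inner input = (K'⊕ipad) ∥ m → 64 + 182 = 246 bytes.

246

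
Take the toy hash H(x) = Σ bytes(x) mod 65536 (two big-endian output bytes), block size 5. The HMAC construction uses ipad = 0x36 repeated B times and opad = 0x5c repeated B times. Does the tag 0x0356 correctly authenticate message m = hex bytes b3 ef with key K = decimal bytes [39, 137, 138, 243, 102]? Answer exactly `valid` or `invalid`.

valid

Key decimal bytes [39, 137, 138, 243, 102] = 27 89 8a f3 66 is exactly B = 5 bytes: K' = 27 89 8a f3 66.
K' ⊕ ipad = 11 bf bc c5 50; K' ⊕ opad = 7b d5 d6 af 3a.
Inner hash: sum = 17+191+188+197+80+179+239 = 1091 → 04 43.
Outer hash (recomputed tag): sum = 123+213+214+175+58+4+67 = 854 → 03 56.
Recomputed tag = 0356; claimed = 0356 → match.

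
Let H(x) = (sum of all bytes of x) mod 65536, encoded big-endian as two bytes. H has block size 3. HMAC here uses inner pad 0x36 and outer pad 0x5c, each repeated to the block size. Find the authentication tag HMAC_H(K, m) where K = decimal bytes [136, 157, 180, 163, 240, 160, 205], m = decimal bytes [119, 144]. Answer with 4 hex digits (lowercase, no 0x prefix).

Key decimal bytes [136, 157, 180, 163, 240, 160, 205] = 88 9d b4 a3 f0 a0 cd is 7 bytes > B = 3, so hash it first: H(key) = 04 d9, then zero-pad to 3 bytes: K' = 04 d9 00.
K' ⊕ ipad = 32 ef 36.  K' ⊕ opad = 58 85 5c.
Inner input = (K'⊕ipad) ∥ m = 32 ef 36 ∥ 77 90.
Inner hash: sum = 50+239+54+119+144 = 606 → 02 5e.
Outer input = (K'⊕opad) ∥ inner = 58 85 5c ∥ 02 5e.
Outer hash (tag): sum = 88+133+92+2+94 = 409 → 01 99.

0199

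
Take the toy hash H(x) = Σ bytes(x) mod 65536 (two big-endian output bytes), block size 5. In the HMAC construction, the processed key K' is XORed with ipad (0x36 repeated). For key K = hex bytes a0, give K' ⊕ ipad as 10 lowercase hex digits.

9636363636

Key hex bytes a0 is 1 byte ≤ B = 5; zero-pad to 5 bytes: K' = a0 00 00 00 00.
XOR each byte with 0x36: a0⊕36=96, 00⊕36=36, 00⊕36=36, 00⊕36=36, 00⊕36=36.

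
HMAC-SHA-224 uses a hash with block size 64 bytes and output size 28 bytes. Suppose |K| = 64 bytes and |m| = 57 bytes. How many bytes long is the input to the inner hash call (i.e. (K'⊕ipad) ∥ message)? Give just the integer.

121

Key is 64 ≤ 64 bytes, zero-padded: |K'| = 64.
Inner input = (K'⊕ipad) ∥ m → 64 + 57 = 121 bytes.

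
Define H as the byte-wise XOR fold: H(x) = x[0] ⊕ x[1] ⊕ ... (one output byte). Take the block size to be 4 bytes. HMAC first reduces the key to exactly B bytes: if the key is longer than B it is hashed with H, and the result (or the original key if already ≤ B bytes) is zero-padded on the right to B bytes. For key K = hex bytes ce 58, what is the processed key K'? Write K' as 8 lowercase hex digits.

ce580000

Key hex bytes ce 58 is 2 bytes ≤ B = 4; zero-pad to 4 bytes: K' = ce 58 00 00.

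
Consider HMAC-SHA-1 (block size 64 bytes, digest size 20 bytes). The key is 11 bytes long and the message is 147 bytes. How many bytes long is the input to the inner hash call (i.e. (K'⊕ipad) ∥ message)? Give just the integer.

Key is 11 ≤ 64 bytes, zero-padded: |K'| = 64.
Inner input = (K'⊕ipad) ∥ m → 64 + 147 = 211 bytes.

211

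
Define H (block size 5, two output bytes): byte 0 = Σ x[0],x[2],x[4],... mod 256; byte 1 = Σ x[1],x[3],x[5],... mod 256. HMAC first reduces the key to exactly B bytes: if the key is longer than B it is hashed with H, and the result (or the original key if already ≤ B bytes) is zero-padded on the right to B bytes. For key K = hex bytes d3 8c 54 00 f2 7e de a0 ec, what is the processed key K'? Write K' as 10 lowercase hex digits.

|K| = 9 > B = 5, so first hash the key.
H(K): even-index sum = 995 mod 256 = 227; odd-index sum = 426 mod 256 = 170 → e3 aa.
Zero-pad H(K) = e3 aa to 5 bytes: K' = e3 aa 00 00 00.

e3aa000000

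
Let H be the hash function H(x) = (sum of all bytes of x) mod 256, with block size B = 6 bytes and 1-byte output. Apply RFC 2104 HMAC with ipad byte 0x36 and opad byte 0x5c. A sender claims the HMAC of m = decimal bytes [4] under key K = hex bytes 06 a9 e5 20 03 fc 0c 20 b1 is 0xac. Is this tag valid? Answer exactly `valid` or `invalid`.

Key hex bytes 06 a9 e5 20 03 fc 0c 20 b1 is 9 bytes > B = 6, so hash it first: H(key) = 90, then zero-pad to 6 bytes: K' = 90 00 00 00 00 00.
K' ⊕ ipad = a6 36 36 36 36 36; K' ⊕ opad = cc 5c 5c 5c 5c 5c.
Inner hash: sum = 166+54+54+54+54+54+4 = 440; mod 256 = 184 → b8.
Outer hash (recomputed tag): sum = 204+92+92+92+92+92+184 = 848; mod 256 = 80 → 50.
Recomputed tag = 50; claimed = ac → mismatch.

invalid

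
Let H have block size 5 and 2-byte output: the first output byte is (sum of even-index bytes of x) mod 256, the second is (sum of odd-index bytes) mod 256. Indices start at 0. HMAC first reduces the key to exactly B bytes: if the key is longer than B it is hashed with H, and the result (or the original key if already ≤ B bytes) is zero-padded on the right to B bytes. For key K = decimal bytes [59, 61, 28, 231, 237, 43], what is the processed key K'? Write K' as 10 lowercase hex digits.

|K| = 6 > B = 5, so first hash the key.
H(K): even-index sum = 324 mod 256 = 68; odd-index sum = 335 mod 256 = 79 → 44 4f.
Zero-pad H(K) = 44 4f to 5 bytes: K' = 44 4f 00 00 00.

444f000000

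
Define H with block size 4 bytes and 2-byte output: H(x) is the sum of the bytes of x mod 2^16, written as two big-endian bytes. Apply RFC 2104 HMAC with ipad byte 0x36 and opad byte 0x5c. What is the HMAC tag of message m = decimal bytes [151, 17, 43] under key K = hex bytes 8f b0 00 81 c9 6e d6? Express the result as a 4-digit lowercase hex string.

Key hex bytes 8f b0 00 81 c9 6e d6 is 7 bytes > B = 4, so hash it first: H(key) = 03 cd, then zero-pad to 4 bytes: K' = 03 cd 00 00.
K' ⊕ ipad = 35 fb 36 36.  K' ⊕ opad = 5f 91 5c 5c.
Inner input = (K'⊕ipad) ∥ m = 35 fb 36 36 ∥ 97 11 2b.
Inner hash: sum = 53+251+54+54+151+17+43 = 623 → 02 6f.
Outer input = (K'⊕opad) ∥ inner = 5f 91 5c 5c ∥ 02 6f.
Outer hash (tag): sum = 95+145+92+92+2+111 = 537 → 02 19.

0219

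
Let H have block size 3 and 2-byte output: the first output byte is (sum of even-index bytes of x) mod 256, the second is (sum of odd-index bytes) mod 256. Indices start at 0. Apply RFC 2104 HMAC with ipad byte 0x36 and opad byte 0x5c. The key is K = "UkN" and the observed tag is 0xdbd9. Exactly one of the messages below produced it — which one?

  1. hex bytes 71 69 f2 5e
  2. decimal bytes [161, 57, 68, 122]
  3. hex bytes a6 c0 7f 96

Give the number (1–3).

1

Key "UkN" = 55 6b 4e is exactly B = 3 bytes: K' = 55 6b 4e.
K' ⊕ ipad = 63 5d 78; K' ⊕ opad = 09 37 12.
m1: inner = H(63 5d 78 71 69 f2 5e) = a2 c0; tag = H(09 37 12 a2 c0) = dbd9 ← matches
m2: inner = H(63 5d 78 a1 39 44 7a) = 8e 42; tag = H(09 37 12 8e 42) = 5dc5
m3: inner = H(63 5d 78 a6 c0 7f 96) = 31 82; tag = H(09 37 12 31 82) = 9d68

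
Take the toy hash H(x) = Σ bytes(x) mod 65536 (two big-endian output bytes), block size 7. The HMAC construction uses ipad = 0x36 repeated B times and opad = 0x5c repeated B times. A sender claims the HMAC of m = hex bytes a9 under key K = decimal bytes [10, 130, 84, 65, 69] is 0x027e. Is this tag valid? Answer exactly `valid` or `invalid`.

valid

Key decimal bytes [10, 130, 84, 65, 69] = 0a 82 54 41 45 is 5 bytes ≤ B = 7; zero-pad to 7 bytes: K' = 0a 82 54 41 45 00 00.
K' ⊕ ipad = 3c b4 62 77 73 36 36; K' ⊕ opad = 56 de 08 1d 19 5c 5c.
Inner hash: sum = 60+180+98+119+115+54+54+169 = 849 → 03 51.
Outer hash (recomputed tag): sum = 86+222+8+29+25+92+92+3+81 = 638 → 02 7e.
Recomputed tag = 027e; claimed = 027e → match.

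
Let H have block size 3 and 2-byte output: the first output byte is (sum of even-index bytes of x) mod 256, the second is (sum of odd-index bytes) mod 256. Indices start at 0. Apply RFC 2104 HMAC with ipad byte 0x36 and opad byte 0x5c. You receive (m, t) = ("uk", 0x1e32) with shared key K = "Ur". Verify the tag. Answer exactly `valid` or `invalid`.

Key "Ur" = 55 72 is 2 bytes ≤ B = 3; zero-pad to 3 bytes: K' = 55 72 00.
K' ⊕ ipad = 63 44 36; K' ⊕ opad = 09 2e 5c.
Inner hash: even-index sum = 260 mod 256 = 4; odd-index sum = 185 mod 256 = 185 → 04 b9.
Outer hash (recomputed tag): even-index sum = 286 mod 256 = 30; odd-index sum = 50 mod 256 = 50 → 1e 32.
Recomputed tag = 1e32; claimed = 1e32 → match.

valid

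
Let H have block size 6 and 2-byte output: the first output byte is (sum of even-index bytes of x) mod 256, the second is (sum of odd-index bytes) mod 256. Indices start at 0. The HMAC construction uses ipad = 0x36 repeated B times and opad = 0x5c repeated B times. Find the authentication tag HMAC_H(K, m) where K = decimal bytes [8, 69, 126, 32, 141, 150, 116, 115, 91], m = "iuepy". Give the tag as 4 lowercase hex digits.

fd93

Key decimal bytes [8, 69, 126, 32, 141, 150, 116, 115, 91] = 08 45 7e 20 8d 96 74 73 5b is 9 bytes > B = 6, so hash it first: H(key) = e2 6e, then zero-pad to 6 bytes: K' = e2 6e 00 00 00 00.
K' ⊕ ipad = d4 58 36 36 36 36.  K' ⊕ opad = be 32 5c 5c 5c 5c.
Inner input = (K'⊕ipad) ∥ m = d4 58 36 36 36 36 ∥ 69 75 65 70 79.
Inner hash: even-index sum = 647 mod 256 = 135; odd-index sum = 425 mod 256 = 169 → 87 a9.
Outer input = (K'⊕opad) ∥ inner = be 32 5c 5c 5c 5c ∥ 87 a9.
Outer hash (tag): even-index sum = 509 mod 256 = 253; odd-index sum = 403 mod 256 = 147 → fd 93.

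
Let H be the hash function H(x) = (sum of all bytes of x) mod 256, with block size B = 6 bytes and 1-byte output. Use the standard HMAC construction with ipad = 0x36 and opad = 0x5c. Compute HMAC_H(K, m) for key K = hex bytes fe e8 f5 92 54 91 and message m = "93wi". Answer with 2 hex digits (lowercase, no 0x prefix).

Key hex bytes fe e8 f5 92 54 91 is exactly B = 6 bytes: K' = fe e8 f5 92 54 91.
K' ⊕ ipad = c8 de c3 a4 62 a7.  K' ⊕ opad = a2 b4 a9 ce 08 cd.
Inner input = (K'⊕ipad) ∥ m = c8 de c3 a4 62 a7 ∥ 39 33 77 69.
Inner hash: sum = 200+222+195+164+98+167+57+51+119+105 = 1378; mod 256 = 98 → 62.
Outer input = (K'⊕opad) ∥ inner = a2 b4 a9 ce 08 cd ∥ 62.
Outer hash (tag): sum = 162+180+169+206+8+205+98 = 1028; mod 256 = 4 → 04.

04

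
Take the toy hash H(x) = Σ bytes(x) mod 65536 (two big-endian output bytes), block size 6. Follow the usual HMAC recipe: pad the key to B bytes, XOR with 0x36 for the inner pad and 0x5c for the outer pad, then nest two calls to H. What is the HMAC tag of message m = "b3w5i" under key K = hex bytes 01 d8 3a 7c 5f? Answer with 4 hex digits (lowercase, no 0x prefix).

Key hex bytes 01 d8 3a 7c 5f is 5 bytes ≤ B = 6; zero-pad to 6 bytes: K' = 01 d8 3a 7c 5f 00.
K' ⊕ ipad = 37 ee 0c 4a 69 36.  K' ⊕ opad = 5d 84 66 20 03 5c.
Inner input = (K'⊕ipad) ∥ m = 37 ee 0c 4a 69 36 ∥ 62 33 77 35 69.
Inner hash: sum = 55+238+12+74+105+54+98+51+119+53+105 = 964 → 03 c4.
Outer input = (K'⊕opad) ∥ inner = 5d 84 66 20 03 5c ∥ 03 c4.
Outer hash (tag): sum = 93+132+102+32+3+92+3+196 = 653 → 02 8d.

028d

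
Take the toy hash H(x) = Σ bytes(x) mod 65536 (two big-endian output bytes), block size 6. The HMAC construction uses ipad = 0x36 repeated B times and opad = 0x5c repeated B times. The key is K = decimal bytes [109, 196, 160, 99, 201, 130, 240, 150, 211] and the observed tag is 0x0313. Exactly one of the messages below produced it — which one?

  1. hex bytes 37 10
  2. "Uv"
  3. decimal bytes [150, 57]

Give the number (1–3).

Key decimal bytes [109, 196, 160, 99, 201, 130, 240, 150, 211] = 6d c4 a0 63 c9 82 f0 96 d3 is 9 bytes > B = 6, so hash it first: H(key) = 05 d8, then zero-pad to 6 bytes: K' = 05 d8 00 00 00 00.
K' ⊕ ipad = 33 ee 36 36 36 36; K' ⊕ opad = 59 84 5c 5c 5c 5c.
m1: inner = H(33 ee 36 36 36 36 37 10) = 02 40; tag = H(59 84 5c 5c 5c 5c 02 40) = 028f
m2: inner = H(33 ee 36 36 36 36 55 76) = 02 c4; tag = H(59 84 5c 5c 5c 5c 02 c4) = 0313 ← matches
m3: inner = H(33 ee 36 36 36 36 96 39) = 02 c8; tag = H(59 84 5c 5c 5c 5c 02 c8) = 0317

2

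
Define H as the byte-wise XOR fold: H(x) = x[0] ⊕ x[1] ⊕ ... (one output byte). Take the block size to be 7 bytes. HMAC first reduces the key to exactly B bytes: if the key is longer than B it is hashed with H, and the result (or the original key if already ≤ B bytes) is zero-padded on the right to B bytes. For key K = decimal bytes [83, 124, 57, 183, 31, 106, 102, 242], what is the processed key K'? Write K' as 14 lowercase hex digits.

|K| = 8 > B = 7, so first hash the key.
H(K): XOR 53⊕7c⊕39⊕b7⊕1f⊕6a⊕66⊕f2 = 40.
Zero-pad H(K) = 40 to 7 bytes: K' = 40 00 00 00 00 00 00.

40000000000000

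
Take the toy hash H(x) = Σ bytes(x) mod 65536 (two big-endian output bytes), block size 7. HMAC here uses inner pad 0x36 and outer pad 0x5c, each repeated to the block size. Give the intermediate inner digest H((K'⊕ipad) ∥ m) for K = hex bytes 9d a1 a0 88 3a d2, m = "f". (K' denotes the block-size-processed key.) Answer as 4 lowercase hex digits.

0422

Key hex bytes 9d a1 a0 88 3a d2 is 6 bytes ≤ B = 7; zero-pad to 7 bytes: K' = 9d a1 a0 88 3a d2 00.
K' ⊕ ipad = ab 97 96 be 0c e4 36.
Inner input = ab 97 96 be 0c e4 36 ∥ 66.
Inner hash: sum = 171+151+150+190+12+228+54+102 = 1058 → 04 22.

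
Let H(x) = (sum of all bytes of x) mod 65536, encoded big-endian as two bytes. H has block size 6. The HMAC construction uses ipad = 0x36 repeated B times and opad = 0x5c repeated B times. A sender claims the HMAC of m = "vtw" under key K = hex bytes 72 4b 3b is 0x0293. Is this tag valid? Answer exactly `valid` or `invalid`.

valid

Key hex bytes 72 4b 3b is 3 bytes ≤ B = 6; zero-pad to 6 bytes: K' = 72 4b 3b 00 00 00.
K' ⊕ ipad = 44 7d 0d 36 36 36; K' ⊕ opad = 2e 17 67 5c 5c 5c.
Inner hash: sum = 68+125+13+54+54+54+118+116+119 = 721 → 02 d1.
Outer hash (recomputed tag): sum = 46+23+103+92+92+92+2+209 = 659 → 02 93.
Recomputed tag = 0293; claimed = 0293 → match.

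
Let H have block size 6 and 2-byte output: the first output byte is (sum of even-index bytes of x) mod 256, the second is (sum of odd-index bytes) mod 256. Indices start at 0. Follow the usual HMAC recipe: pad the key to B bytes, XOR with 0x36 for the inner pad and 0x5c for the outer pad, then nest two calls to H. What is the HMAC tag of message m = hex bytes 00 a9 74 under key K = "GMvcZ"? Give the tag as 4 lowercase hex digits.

Key "GMvcZ" = 47 4d 76 63 5a is 5 bytes ≤ B = 6; zero-pad to 6 bytes: K' = 47 4d 76 63 5a 00.
K' ⊕ ipad = 71 7b 40 55 6c 36.  K' ⊕ opad = 1b 11 2a 3f 06 5c.
Inner input = (K'⊕ipad) ∥ m = 71 7b 40 55 6c 36 ∥ 00 a9 74.
Inner hash: even-index sum = 401 mod 256 = 145; odd-index sum = 431 mod 256 = 175 → 91 af.
Outer input = (K'⊕opad) ∥ inner = 1b 11 2a 3f 06 5c ∥ 91 af.
Outer hash (tag): even-index sum = 220 mod 256 = 220; odd-index sum = 347 mod 256 = 91 → dc 5b.

dc5b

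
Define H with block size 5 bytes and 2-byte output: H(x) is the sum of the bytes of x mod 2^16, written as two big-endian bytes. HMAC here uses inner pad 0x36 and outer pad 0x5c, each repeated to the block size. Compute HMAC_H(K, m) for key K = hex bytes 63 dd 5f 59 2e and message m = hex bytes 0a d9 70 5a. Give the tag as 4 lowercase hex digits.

021a

Key hex bytes 63 dd 5f 59 2e is exactly B = 5 bytes: K' = 63 dd 5f 59 2e.
K' ⊕ ipad = 55 eb 69 6f 18.  K' ⊕ opad = 3f 81 03 05 72.
Inner input = (K'⊕ipad) ∥ m = 55 eb 69 6f 18 ∥ 0a d9 70 5a.
Inner hash: sum = 85+235+105+111+24+10+217+112+90 = 989 → 03 dd.
Outer input = (K'⊕opad) ∥ inner = 3f 81 03 05 72 ∥ 03 dd.
Outer hash (tag): sum = 63+129+3+5+114+3+221 = 538 → 02 1a.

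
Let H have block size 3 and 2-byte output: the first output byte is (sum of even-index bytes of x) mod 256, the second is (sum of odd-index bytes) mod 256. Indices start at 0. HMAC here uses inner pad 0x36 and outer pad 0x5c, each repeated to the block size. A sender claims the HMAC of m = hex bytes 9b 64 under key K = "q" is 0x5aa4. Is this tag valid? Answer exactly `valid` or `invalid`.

invalid

Key "q" = 71 is 1 byte ≤ B = 3; zero-pad to 3 bytes: K' = 71 00 00.
K' ⊕ ipad = 47 36 36; K' ⊕ opad = 2d 5c 5c.
Inner hash: even-index sum = 225 mod 256 = 225; odd-index sum = 209 mod 256 = 209 → e1 d1.
Outer hash (recomputed tag): even-index sum = 346 mod 256 = 90; odd-index sum = 317 mod 256 = 61 → 5a 3d.
Recomputed tag = 5a3d; claimed = 5aa4 → mismatch.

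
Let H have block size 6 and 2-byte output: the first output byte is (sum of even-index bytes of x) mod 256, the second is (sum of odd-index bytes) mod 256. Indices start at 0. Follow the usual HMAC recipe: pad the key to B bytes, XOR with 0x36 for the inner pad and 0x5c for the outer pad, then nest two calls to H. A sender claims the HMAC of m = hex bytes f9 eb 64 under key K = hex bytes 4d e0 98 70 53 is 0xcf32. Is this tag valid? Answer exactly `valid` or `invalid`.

Key hex bytes 4d e0 98 70 53 is 5 bytes ≤ B = 6; zero-pad to 6 bytes: K' = 4d e0 98 70 53 00.
K' ⊕ ipad = 7b d6 ae 46 65 36; K' ⊕ opad = 11 bc c4 2c 0f 5c.
Inner hash: even-index sum = 747 mod 256 = 235; odd-index sum = 573 mod 256 = 61 → eb 3d.
Outer hash (recomputed tag): even-index sum = 463 mod 256 = 207; odd-index sum = 385 mod 256 = 129 → cf 81.
Recomputed tag = cf81; claimed = cf32 → mismatch.

invalid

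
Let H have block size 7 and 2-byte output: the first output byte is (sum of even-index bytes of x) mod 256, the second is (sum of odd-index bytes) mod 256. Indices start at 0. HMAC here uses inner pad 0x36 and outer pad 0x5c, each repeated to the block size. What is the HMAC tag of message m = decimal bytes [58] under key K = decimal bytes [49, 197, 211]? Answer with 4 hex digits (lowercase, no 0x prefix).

4da9

Key decimal bytes [49, 197, 211] = 31 c5 d3 is 3 bytes ≤ B = 7; zero-pad to 7 bytes: K' = 31 c5 d3 00 00 00 00.
K' ⊕ ipad = 07 f3 e5 36 36 36 36.  K' ⊕ opad = 6d 99 8f 5c 5c 5c 5c.
Inner input = (K'⊕ipad) ∥ m = 07 f3 e5 36 36 36 36 ∥ 3a.
Inner hash: even-index sum = 344 mod 256 = 88; odd-index sum = 409 mod 256 = 153 → 58 99.
Outer input = (K'⊕opad) ∥ inner = 6d 99 8f 5c 5c 5c 5c ∥ 58 99.
Outer hash (tag): even-index sum = 589 mod 256 = 77; odd-index sum = 425 mod 256 = 169 → 4d a9.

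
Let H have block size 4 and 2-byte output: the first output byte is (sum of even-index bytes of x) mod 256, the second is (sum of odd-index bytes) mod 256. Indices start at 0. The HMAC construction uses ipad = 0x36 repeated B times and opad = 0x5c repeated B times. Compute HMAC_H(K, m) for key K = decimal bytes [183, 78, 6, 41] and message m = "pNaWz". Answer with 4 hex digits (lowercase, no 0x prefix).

Key decimal bytes [183, 78, 6, 41] = b7 4e 06 29 is exactly B = 4 bytes: K' = b7 4e 06 29.
K' ⊕ ipad = 81 78 30 1f.  K' ⊕ opad = eb 12 5a 75.
Inner input = (K'⊕ipad) ∥ m = 81 78 30 1f ∥ 70 4e 61 57 7a.
Inner hash: even-index sum = 508 mod 256 = 252; odd-index sum = 316 mod 256 = 60 → fc 3c.
Outer input = (K'⊕opad) ∥ inner = eb 12 5a 75 ∥ fc 3c.
Outer hash (tag): even-index sum = 577 mod 256 = 65; odd-index sum = 195 mod 256 = 195 → 41 c3.

41c3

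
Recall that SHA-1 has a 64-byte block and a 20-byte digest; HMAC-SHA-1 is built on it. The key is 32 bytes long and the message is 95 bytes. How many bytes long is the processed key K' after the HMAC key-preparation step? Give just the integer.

64

Key is 32 ≤ 64 bytes, zero-padded: |K'| = 64.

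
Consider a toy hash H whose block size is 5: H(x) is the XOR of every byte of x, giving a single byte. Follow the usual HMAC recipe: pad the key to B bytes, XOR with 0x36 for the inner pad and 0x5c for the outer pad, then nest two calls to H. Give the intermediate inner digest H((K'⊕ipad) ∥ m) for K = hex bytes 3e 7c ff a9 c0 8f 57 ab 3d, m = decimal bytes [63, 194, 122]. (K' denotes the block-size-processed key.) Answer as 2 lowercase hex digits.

2b

Key hex bytes 3e 7c ff a9 c0 8f 57 ab 3d is 9 bytes > B = 5, so hash it first: H(key) = 9a, then zero-pad to 5 bytes: K' = 9a 00 00 00 00.
K' ⊕ ipad = ac 36 36 36 36.
Inner input = ac 36 36 36 36 ∥ 3f c2 7a.
Inner hash: XOR ac⊕36⊕36⊕36⊕36⊕3f⊕c2⊕7a = 2b.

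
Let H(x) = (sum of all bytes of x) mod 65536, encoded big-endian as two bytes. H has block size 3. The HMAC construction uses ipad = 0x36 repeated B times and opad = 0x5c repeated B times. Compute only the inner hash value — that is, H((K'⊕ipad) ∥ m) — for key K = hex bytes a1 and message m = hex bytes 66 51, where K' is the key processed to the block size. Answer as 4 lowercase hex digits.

Key hex bytes a1 is 1 byte ≤ B = 3; zero-pad to 3 bytes: K' = a1 00 00.
K' ⊕ ipad = 97 36 36.
Inner input = 97 36 36 ∥ 66 51.
Inner hash: sum = 151+54+54+102+81 = 442 → 01 ba.

01ba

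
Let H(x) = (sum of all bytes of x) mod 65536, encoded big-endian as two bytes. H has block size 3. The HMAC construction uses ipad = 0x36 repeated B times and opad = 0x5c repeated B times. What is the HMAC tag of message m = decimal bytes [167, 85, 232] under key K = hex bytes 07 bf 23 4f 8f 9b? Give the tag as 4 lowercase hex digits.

019c

Key hex bytes 07 bf 23 4f 8f 9b is 6 bytes > B = 3, so hash it first: H(key) = 02 62, then zero-pad to 3 bytes: K' = 02 62 00.
K' ⊕ ipad = 34 54 36.  K' ⊕ opad = 5e 3e 5c.
Inner input = (K'⊕ipad) ∥ m = 34 54 36 ∥ a7 55 e8.
Inner hash: sum = 52+84+54+167+85+232 = 674 → 02 a2.
Outer input = (K'⊕opad) ∥ inner = 5e 3e 5c ∥ 02 a2.
Outer hash (tag): sum = 94+62+92+2+162 = 412 → 01 9c.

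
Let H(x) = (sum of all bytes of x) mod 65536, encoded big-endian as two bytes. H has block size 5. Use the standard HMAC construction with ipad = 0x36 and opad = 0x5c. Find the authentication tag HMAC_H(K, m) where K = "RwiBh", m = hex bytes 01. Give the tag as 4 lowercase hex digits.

0198

Key "RwiBh" = 52 77 69 42 68 is exactly B = 5 bytes: K' = 52 77 69 42 68.
K' ⊕ ipad = 64 41 5f 74 5e.  K' ⊕ opad = 0e 2b 35 1e 34.
Inner input = (K'⊕ipad) ∥ m = 64 41 5f 74 5e ∥ 01.
Inner hash: sum = 100+65+95+116+94+1 = 471 → 01 d7.
Outer input = (K'⊕opad) ∥ inner = 0e 2b 35 1e 34 ∥ 01 d7.
Outer hash (tag): sum = 14+43+53+30+52+1+215 = 408 → 01 98.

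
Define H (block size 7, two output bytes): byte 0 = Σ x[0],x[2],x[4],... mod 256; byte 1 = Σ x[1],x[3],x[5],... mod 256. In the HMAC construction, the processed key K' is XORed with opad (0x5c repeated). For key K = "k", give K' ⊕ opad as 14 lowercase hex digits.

Key "k" = 6b is 1 byte ≤ B = 7; zero-pad to 7 bytes: K' = 6b 00 00 00 00 00 00.
XOR each byte with 0x5c: 6b⊕5c=37, 00⊕5c=5c, 00⊕5c=5c, 00⊕5c=5c, 00⊕5c=5c, 00⊕5c=5c, 00⊕5c=5c.

375c5c5c5c5c5c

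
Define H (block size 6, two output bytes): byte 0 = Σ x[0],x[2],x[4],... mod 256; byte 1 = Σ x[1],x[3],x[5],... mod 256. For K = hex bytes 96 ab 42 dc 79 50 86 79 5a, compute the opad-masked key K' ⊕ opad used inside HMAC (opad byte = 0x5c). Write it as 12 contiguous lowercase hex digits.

6d0c5c5c5c5c

Key hex bytes 96 ab 42 dc 79 50 86 79 5a is 9 bytes > B = 6, so hash it first: H(key) = 31 50, then zero-pad to 6 bytes: K' = 31 50 00 00 00 00.
XOR each byte with 0x5c: 31⊕5c=6d, 50⊕5c=0c, 00⊕5c=5c, 00⊕5c=5c, 00⊕5c=5c, 00⊕5c=5c.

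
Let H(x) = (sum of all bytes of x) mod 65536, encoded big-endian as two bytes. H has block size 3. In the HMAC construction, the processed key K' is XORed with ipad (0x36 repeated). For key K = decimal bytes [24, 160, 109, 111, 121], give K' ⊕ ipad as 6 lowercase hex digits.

Key decimal bytes [24, 160, 109, 111, 121] = 18 a0 6d 6f 79 is 5 bytes > B = 3, so hash it first: H(key) = 02 0d, then zero-pad to 3 bytes: K' = 02 0d 00.
XOR each byte with 0x36: 02⊕36=34, 0d⊕36=3b, 00⊕36=36.

343b36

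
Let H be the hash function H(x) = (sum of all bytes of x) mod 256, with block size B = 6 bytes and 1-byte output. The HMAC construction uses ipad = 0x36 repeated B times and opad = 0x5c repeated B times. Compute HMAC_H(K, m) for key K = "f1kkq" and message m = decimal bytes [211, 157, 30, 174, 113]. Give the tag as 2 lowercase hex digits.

d9

Key "f1kkq" = 66 31 6b 6b 71 is 5 bytes ≤ B = 6; zero-pad to 6 bytes: K' = 66 31 6b 6b 71 00.
K' ⊕ ipad = 50 07 5d 5d 47 36.  K' ⊕ opad = 3a 6d 37 37 2d 5c.
Inner input = (K'⊕ipad) ∥ m = 50 07 5d 5d 47 36 ∥ d3 9d 1e ae 71.
Inner hash: sum = 80+7+93+93+71+54+211+157+30+174+113 = 1083; mod 256 = 59 → 3b.
Outer input = (K'⊕opad) ∥ inner = 3a 6d 37 37 2d 5c ∥ 3b.
Outer hash (tag): sum = 58+109+55+55+45+92+59 = 473; mod 256 = 217 → d9.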